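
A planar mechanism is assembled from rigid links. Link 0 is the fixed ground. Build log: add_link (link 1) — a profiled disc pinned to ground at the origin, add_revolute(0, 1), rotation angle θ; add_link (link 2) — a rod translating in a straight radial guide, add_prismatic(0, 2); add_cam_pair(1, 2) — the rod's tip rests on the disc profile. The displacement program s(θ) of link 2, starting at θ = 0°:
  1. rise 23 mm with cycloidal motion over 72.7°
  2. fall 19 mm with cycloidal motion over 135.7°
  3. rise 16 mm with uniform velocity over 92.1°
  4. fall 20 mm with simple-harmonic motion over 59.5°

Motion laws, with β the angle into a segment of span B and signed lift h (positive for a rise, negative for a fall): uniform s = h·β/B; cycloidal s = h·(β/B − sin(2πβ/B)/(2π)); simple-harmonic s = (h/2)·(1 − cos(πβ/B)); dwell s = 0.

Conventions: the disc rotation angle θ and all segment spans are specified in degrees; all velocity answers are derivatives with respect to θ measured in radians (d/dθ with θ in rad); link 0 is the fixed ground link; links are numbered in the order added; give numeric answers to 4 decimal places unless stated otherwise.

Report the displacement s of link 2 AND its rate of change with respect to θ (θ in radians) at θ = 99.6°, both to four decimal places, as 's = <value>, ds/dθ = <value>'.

seg 1 [0°–72.7°] cycloidal, h=23: full span → s += 23 → s = 23.0000
seg 2 [72.7°–208.4°] cycloidal, h=-19: θ=99.6° here. β=26.9, B=135.7. -19·(0.1982 − sin(2π·0.1982)/(2π)) = -0.9010 → s = 22.0990
velocity in seg [72.7°–208.4°] (cycloidal), θ in radians: β = 26.9° = 0.4695 rad, B = 135.7° = 2.3684 rad; ds/dθ = (h/B)(1 − cos(2πβ/B)) = ((-19)/2.3684)(1 − cos(2π·0.1982)) = -5.458612 mm/rad

s = 22.0990, ds/dθ = -5.4586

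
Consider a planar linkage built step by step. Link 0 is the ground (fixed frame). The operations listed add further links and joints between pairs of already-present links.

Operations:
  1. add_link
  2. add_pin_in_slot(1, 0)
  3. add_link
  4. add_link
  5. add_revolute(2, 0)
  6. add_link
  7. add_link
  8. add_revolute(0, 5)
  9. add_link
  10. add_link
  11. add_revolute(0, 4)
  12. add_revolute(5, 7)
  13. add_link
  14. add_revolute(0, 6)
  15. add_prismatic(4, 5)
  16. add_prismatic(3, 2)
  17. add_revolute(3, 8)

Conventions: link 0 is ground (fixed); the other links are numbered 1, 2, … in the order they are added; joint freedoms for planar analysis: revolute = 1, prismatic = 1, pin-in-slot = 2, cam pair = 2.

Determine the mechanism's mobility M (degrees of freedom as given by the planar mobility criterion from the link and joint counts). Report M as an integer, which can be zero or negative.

link 0 = ground. State L|J1|J2 = 1|0|0
+link1  2|0|0
PS(1,0) f=2→J2  2|0|1
+link2  3|0|1
+link3  4|0|1
R(2,0) f=1→J1  4|1|1
+link4  5|1|1
+link5  6|1|1
R(0,5) f=1→J1  6|2|1
+link6  7|2|1
+link7  8|2|1
R(0,4) f=1→J1  8|3|1
R(5,7) f=1→J1  8|4|1
+link8  9|4|1
R(0,6) f=1→J1  9|5|1
P(4,5) f=1→J1  9|6|1
P(3,2) f=1→J1  9|7|1
R(3,8) f=1→J1  9|8|1
M = 3(9−1)−2·8−1 = 24−16−1 = 7

M = 7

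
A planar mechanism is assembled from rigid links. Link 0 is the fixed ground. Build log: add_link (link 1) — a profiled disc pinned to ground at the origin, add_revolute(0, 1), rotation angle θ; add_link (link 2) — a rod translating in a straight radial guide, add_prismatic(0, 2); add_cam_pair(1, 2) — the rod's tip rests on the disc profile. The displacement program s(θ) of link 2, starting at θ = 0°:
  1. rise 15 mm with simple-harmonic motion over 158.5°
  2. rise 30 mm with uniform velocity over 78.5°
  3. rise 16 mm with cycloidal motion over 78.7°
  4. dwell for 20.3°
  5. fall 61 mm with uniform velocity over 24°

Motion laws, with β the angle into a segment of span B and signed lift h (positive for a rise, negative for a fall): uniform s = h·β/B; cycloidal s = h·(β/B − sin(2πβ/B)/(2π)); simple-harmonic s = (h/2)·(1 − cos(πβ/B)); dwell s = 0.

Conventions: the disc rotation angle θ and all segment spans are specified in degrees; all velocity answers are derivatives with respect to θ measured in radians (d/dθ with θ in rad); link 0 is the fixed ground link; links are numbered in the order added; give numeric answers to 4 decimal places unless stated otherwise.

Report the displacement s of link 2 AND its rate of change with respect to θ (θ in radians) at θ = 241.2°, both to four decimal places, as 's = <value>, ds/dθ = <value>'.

seg 1 [0°–158.5°] simple-harmonic, h=15: full span → s += 15 → s = 15.0000
seg 2 [158.5°–237°] uniform, h=30: full span → s += 30 → s = 45.0000
seg 3 [237°–315.7°] cycloidal, h=16: θ=241.2° here. β=4.2, B=78.7. 16·(0.0534 − sin(2π·0.0534)/(2π)) = 0.0159 → s = 45.0159
velocity in seg [237°–315.7°] (cycloidal), θ in radians: β = 4.2° = 0.0733 rad, B = 78.7° = 1.3736 rad; ds/dθ = (h/B)(1 − cos(2πβ/B)) = (16/1.3736)(1 − cos(2π·0.0534)) = 0.648745 mm/rad

s = 45.0159, ds/dθ = 0.6487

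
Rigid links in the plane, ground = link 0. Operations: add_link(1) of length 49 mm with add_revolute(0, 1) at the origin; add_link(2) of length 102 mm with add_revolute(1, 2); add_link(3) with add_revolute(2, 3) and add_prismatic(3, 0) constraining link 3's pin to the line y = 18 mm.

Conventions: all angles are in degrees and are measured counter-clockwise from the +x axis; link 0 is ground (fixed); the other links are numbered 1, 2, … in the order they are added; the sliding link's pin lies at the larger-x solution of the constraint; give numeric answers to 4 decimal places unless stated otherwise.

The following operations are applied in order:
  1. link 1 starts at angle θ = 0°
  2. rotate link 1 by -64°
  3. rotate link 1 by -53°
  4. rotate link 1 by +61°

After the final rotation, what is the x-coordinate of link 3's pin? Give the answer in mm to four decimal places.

geometry: r = 49 mm, L = 102 mm, e = 18 mm; θ starts at 0°
rotate link 1 by -64°: θ ← 0° -64° = -64°
rotate link 1 by -53°: θ ← -64° -53° = -117°
rotate link 1 by +61°: θ ← -117° +61° = -56°
crank pin P = (r cos θ, r sin θ) = (27.400452, -40.622841)
h = r sin θ − e = -40.622841 − 18 = -58.622841
x = r cos θ + √(L² − h²) = 27.400452 + 83.470728 = 110.871181

110.8712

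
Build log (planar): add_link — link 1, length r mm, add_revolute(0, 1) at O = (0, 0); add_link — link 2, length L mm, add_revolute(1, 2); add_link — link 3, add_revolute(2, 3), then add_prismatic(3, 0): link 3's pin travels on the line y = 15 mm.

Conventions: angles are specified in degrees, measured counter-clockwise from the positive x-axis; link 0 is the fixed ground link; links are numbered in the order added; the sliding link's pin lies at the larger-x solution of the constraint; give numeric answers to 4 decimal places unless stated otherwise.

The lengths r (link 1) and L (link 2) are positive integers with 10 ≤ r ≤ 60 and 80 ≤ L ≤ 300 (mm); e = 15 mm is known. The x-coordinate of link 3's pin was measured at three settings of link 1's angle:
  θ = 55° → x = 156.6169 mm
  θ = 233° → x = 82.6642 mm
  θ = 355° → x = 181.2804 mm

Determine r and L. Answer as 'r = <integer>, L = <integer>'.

constraint per measurement: (x − r cos θ)² + (r sin θ − e)² = L²
subtracting the θ₁ and θ₂ equations cancels the r² and L² terms:
r = (x₁² − x₂²) / (2[(x₁cos θ₁ + e sin θ₁) − (x₂cos θ₂ + e sin θ₂)]) = 54.0000 → r = 54
L² = (x₁ − r cos θ₁)² + (r sin θ₁ − e)² = 16640.9966 → L = 129.0000 → L = 129
check at θ₃=355°: x = 181.2804 (printed 181.2804) ✓

r = 54, L = 129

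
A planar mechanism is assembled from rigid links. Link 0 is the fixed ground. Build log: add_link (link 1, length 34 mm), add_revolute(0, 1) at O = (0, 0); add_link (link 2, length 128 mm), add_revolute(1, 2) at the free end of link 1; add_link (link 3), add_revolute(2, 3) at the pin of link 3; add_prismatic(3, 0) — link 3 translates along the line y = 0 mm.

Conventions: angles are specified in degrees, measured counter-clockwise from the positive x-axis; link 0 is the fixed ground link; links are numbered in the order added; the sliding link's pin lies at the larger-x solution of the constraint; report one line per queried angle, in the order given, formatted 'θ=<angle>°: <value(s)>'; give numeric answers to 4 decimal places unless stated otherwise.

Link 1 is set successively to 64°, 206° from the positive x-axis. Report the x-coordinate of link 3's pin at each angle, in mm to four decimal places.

geometry: r = 34 mm, L = 128 mm, e = 0 mm
θ=64°: crank pin P = (r cos θ, r sin θ) = (14.904619, 30.558998)
θ=64°: h = r sin θ − e = 30.558998 − 0 = 30.558998
θ=64°: x = r cos θ + √(L² − h²) = 14.904619 + 124.298623 = 139.203242
θ=206°: crank pin P = (r cos θ, r sin θ) = (-30.558998, -14.904619)
θ=206°: h = r sin θ − e = -14.904619 − 0 = -14.904619
θ=206°: x = r cos θ + √(L² − h²) = -30.558998 + 127.129274 = 96.570277

θ=64°: 139.2032
θ=206°: 96.5703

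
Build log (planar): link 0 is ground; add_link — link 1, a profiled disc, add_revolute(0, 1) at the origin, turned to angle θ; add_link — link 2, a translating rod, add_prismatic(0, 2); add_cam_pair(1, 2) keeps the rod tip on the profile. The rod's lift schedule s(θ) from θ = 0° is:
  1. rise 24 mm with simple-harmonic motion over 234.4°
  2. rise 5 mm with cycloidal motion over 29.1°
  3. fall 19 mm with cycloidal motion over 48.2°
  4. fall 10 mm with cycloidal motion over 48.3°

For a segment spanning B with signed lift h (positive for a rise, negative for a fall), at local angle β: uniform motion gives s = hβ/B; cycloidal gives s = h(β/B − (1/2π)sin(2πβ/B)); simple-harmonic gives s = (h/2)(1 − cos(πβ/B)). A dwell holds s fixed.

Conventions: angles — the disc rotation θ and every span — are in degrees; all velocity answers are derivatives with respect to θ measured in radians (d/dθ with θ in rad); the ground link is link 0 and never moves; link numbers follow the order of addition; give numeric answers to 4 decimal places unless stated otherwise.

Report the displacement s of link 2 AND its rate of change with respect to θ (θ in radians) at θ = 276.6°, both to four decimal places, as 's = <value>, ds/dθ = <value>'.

seg 1 [0°–234.4°] simple-harmonic, h=24: full span → s += 24 → s = 24.0000
seg 2 [234.4°–263.5°] cycloidal, h=5: full span → s += 5 → s = 29.0000
seg 3 [263.5°–311.7°] cycloidal, h=-19: θ=276.6° here. β=13.1, B=48.2. -19·(0.2718 − sin(2π·0.2718)/(2π)) = -2.1682 → s = 26.8318
velocity in seg [263.5°–311.7°] (cycloidal), θ in radians: β = 13.1° = 0.2286 rad, B = 48.2° = 0.8412 rad; ds/dθ = (h/B)(1 − cos(2πβ/B)) = ((-19)/0.8412)(1 − cos(2π·0.2718)) = -25.667202 mm/rad

s = 26.8318, ds/dθ = -25.6672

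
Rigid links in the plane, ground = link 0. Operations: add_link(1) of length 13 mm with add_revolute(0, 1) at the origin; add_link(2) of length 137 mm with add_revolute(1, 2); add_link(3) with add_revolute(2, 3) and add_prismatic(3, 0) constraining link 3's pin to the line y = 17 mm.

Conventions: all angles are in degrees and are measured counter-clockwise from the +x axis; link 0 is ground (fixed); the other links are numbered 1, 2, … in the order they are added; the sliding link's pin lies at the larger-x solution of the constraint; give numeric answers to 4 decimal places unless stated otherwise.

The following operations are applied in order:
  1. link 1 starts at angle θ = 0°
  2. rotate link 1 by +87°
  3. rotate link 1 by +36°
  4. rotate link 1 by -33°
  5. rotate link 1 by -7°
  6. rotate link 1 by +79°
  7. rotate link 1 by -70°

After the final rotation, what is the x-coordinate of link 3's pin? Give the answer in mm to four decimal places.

geometry: r = 13 mm, L = 137 mm, e = 17 mm; θ starts at 0°
rotate link 1 by +87°: θ ← 0° +87° = 87°
rotate link 1 by +36°: θ ← 87° +36° = 123°
rotate link 1 by -33°: θ ← 123° -33° = 90°
rotate link 1 by -7°: θ ← 90° -7° = 83°
rotate link 1 by +79°: θ ← 83° +79° = 162°
rotate link 1 by -70°: θ ← 162° -70° = 92°
crank pin P = (r cos θ, r sin θ) = (-0.453693, 12.992081)
h = r sin θ − e = 12.992081 − 17 = -4.007919
x = r cos θ + √(L² − h²) = -0.453693 + 136.941362 = 136.487668

136.4877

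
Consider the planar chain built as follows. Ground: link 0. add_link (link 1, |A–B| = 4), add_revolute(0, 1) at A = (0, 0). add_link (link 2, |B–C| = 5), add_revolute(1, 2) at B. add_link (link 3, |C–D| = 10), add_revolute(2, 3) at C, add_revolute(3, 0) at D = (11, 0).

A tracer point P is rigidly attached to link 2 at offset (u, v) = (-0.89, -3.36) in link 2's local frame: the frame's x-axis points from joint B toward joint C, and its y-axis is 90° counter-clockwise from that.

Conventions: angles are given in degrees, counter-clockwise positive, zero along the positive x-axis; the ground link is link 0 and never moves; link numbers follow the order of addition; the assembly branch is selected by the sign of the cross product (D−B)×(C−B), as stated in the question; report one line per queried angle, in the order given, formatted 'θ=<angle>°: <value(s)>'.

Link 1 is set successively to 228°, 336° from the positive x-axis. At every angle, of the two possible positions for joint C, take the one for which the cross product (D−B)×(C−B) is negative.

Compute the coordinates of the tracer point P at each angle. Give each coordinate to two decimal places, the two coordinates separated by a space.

A=(0,0), D=(11.00,0)
θ=228°: B = A + 4.00·(cos228°, sin228°) = (-2.6765, -2.9726)
θ=228°: |BD| = 13.9958
θ=228°: circle(B,5.00) ∩ circle(D,10.00): a=4.3186, h=2.5199
θ=228°:   candidates: C₊=(1.0083,0.4071) cross=35.269; C₋=(2.0787,-4.5178) cross=-35.269
θ=228°:   branch - wants cross < 0 → take C=(2.0787,-4.5178) (cross=-35.269)
θ=228°: ex = (C−B)/|BC| = (0.9510,-0.3090); ey = (0.3090,0.9510)
θ=228°: P = B + -0.89·ex + -3.36·ey = (-4.5614,-5.8930)
θ=336°: B = A + 4.00·(cos336°, sin336°) = (3.6542, -1.6269)
θ=336°: |BD| = 7.5238
θ=336°: circle(B,5.00) ∩ circle(D,10.00): a=-1.2223, h=4.8483
θ=336°:   candidates: C₊=(1.4125,2.8424) cross=36.478; C₋=(3.5092,-6.6248) cross=-36.478
θ=336°:   branch - wants cross < 0 → take C=(3.5092,-6.6248) (cross=-36.478)
θ=336°: ex = (C−B)/|BC| = (-0.0290,-0.9996); ey = (0.9996,-0.0290)
θ=336°: P = B + -0.89·ex + -3.36·ey = (0.3214,-0.6399)

θ=228°: -4.56 -5.89
θ=336°: 0.32 -0.64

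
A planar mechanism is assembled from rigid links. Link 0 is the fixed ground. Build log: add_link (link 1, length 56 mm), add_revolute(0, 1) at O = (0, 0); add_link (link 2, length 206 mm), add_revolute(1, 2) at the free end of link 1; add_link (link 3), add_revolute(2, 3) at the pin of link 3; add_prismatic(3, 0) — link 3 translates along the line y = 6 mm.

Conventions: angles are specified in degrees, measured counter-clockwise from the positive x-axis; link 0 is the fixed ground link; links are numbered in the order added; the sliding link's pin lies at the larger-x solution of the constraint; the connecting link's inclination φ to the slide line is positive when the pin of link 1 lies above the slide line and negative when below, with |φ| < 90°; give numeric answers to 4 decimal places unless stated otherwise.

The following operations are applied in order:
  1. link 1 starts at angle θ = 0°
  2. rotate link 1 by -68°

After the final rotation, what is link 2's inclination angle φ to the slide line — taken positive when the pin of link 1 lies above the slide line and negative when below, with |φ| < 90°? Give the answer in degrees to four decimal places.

geometry: r = 56 mm, L = 206 mm, e = 6 mm; θ starts at 0°
rotate link 1 by -68°: θ ← 0° -68° = -68°
h = r sin θ − e = -51.922296 − 6 = -57.922296
sin φ = h / L = -57.922296 / 206 = -0.28117619
φ = arcsin(-0.28117619) = -16.330416°

-16.3304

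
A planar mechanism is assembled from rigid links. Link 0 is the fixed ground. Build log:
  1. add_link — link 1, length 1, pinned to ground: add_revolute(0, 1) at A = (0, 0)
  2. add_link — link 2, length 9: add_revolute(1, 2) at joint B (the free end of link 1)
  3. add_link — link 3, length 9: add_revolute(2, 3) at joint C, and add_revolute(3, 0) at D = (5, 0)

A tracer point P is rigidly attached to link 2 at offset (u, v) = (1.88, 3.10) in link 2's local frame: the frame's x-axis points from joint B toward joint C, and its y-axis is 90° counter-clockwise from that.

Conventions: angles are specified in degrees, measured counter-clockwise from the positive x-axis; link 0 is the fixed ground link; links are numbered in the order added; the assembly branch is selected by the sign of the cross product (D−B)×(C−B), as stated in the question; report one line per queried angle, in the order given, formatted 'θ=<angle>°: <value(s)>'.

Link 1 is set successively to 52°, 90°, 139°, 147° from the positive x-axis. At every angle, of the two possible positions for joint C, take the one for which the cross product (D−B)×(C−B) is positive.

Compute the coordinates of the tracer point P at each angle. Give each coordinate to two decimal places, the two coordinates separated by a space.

A=(0,0), D=(5.00,0)
θ=52°: B = A + 1.00·(cos52°, sin52°) = (0.6157, 0.7880)
θ=52°: |BD| = 4.4546
θ=52°: circle(B,9.00) ∩ circle(D,9.00): a=2.2273, h=8.7200
θ=52°:   candidates: C₊=(4.3504,8.9765) cross=38.844; C₋=(1.2653,-8.1885) cross=-38.844
θ=52°:   branch + wants cross > 0 → take C=(4.3504,8.9765) (cross=38.844)
θ=52°: ex = (C−B)/|BC| = (0.4150,0.9098); ey = (-0.9098,0.4150)
θ=52°: P = B + 1.88·ex + 3.10·ey = (-1.4247,3.7849)
θ=90°: B = A + 1.00·(cos90°, sin90°) = (0.0000, 1.0000)
θ=90°: |BD| = 5.0990
θ=90°: circle(B,9.00) ∩ circle(D,9.00): a=2.5495, h=8.6313
θ=90°:   candidates: C₊=(4.1927,8.9637) cross=44.011; C₋=(0.8073,-7.9637) cross=-44.011
θ=90°:   branch + wants cross > 0 → take C=(4.1927,8.9637) (cross=44.011)
θ=90°: ex = (C−B)/|BC| = (0.4659,0.8849); ey = (-0.8849,0.4659)
θ=90°: P = B + 1.88·ex + 3.10·ey = (-1.8672,4.1077)
θ=139°: B = A + 1.00·(cos139°, sin139°) = (-0.7547, 0.6561)
θ=139°: |BD| = 5.7920
θ=139°: circle(B,9.00) ∩ circle(D,9.00): a=2.8960, h=8.5213
θ=139°:   candidates: C₊=(3.0879,8.7945) cross=49.355; C₋=(1.1574,-8.1385) cross=-49.355
θ=139°:   branch + wants cross > 0 → take C=(3.0879,8.7945) (cross=49.355)
θ=139°: ex = (C−B)/|BC| = (0.4270,0.9043); ey = (-0.9043,0.4270)
θ=139°: P = B + 1.88·ex + 3.10·ey = (-2.7553,3.6796)
θ=147°: B = A + 1.00·(cos147°, sin147°) = (-0.8387, 0.5446)
θ=147°: |BD| = 5.8640
θ=147°: circle(B,9.00) ∩ circle(D,9.00): a=2.9320, h=8.5090
θ=147°:   candidates: C₊=(2.8710,8.7446) cross=49.897; C₋=(1.2904,-8.1999) cross=-49.897
θ=147°:   branch + wants cross > 0 → take C=(2.8710,8.7446) (cross=49.897)
θ=147°: ex = (C−B)/|BC| = (0.4122,0.9111); ey = (-0.9111,0.4122)
θ=147°: P = B + 1.88·ex + 3.10·ey = (-2.8882,3.5353)

θ=52°: -1.42 3.78
θ=90°: -1.87 4.11
θ=139°: -2.76 3.68
θ=147°: -2.89 3.54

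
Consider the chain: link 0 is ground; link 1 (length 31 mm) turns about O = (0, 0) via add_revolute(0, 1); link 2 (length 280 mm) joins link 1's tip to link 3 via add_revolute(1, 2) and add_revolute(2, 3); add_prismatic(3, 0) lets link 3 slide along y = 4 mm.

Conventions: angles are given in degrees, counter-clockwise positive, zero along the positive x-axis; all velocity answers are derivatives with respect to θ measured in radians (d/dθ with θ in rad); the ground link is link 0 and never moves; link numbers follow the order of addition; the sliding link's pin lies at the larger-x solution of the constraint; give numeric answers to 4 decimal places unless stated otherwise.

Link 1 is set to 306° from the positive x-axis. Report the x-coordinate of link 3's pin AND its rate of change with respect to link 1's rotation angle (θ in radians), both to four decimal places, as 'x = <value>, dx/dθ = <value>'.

geometry: r = 31 mm, L = 280 mm, e = 4 mm
crank pin P = (r cos θ, r sin θ) = (18.221343, -25.079527)
h = r sin θ − e = -25.079527 − 4 = -29.079527
x = r cos θ + √(L² − h²) = 18.221343 + 278.485872 = 296.707215
dx/dθ = −r sin θ − h·r cos θ/√(L² − h²) (θ in radians; h = -29.079527) = 26.982202

x = 296.7072, dx/dθ = 26.9822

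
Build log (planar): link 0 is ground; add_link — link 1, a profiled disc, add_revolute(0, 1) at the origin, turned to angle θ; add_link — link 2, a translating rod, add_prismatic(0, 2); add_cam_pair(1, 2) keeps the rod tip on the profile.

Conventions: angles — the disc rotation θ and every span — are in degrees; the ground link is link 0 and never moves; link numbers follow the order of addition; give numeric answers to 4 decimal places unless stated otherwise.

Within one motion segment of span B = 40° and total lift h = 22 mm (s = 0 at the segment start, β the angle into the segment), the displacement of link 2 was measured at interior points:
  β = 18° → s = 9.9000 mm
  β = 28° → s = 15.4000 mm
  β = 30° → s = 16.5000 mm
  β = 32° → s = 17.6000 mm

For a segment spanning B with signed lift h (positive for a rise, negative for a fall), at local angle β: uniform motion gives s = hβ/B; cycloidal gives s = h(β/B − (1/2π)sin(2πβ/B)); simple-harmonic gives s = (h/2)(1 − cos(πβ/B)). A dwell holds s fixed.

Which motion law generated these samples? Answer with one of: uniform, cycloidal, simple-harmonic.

candidates at β/B = r: uniform s = h·r (linear in β); cycloidal s = h·(r − sin(2πr)/(2π)); simple-harmonic s = (h/2)(1 − cos(πr))
β=18°: printed 9.9000 | uniform 9.9000, cycloidal 8.8180, simple-harmonic 9.2792
β=28°: printed 15.4000 | uniform 15.4000, cycloidal 18.7300, simple-harmonic 17.4656
β=30°: printed 16.5000 | uniform 16.5000, cycloidal 20.0014, simple-harmonic 18.7782
β=32°: printed 17.6000 | uniform 17.6000, cycloidal 20.9300, simple-harmonic 19.8992
only one law matches every sample → uniform

uniform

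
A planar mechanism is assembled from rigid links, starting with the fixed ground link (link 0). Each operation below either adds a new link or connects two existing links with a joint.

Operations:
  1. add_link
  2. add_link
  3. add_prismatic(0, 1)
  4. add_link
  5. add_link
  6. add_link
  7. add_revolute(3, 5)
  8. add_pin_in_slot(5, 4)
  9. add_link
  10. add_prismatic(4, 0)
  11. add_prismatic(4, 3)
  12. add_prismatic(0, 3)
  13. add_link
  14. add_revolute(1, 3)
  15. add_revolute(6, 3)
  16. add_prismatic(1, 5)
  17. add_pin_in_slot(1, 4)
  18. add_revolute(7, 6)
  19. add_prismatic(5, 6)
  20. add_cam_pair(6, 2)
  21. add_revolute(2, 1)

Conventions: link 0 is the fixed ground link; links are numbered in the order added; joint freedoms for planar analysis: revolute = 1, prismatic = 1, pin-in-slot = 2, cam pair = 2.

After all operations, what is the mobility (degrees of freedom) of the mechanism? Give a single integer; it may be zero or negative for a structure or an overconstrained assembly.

ground; <1,0,0>
#1 <2,0,0>
#2 <3,0,0>
P:0↔1 J1 <3,1,0>
#3 <4,1,0>
#4 <5,1,0>
#5 <6,1,0>
R:3↔5 J1 <6,2,0>
PS:5↔4 J2 <6,2,1>
#6 <7,2,1>
P:4↔0 J1 <7,3,1>
P:4↔3 J1 <7,4,1>
P:0↔3 J1 <7,5,1>
#7 <8,5,1>
R:1↔3 J1 <8,6,1>
R:6↔3 J1 <8,7,1>
P:1↔5 J1 <8,8,1>
PS:1↔4 J2 <8,8,2>
R:7↔6 J1 <8,9,2>
P:5↔6 J1 <8,10,2>
C:6↔2 J2 <8,10,3>
R:2↔1 J1 <8,11,3>
3×7 − 2×11 − 1×3 = -4

M = -4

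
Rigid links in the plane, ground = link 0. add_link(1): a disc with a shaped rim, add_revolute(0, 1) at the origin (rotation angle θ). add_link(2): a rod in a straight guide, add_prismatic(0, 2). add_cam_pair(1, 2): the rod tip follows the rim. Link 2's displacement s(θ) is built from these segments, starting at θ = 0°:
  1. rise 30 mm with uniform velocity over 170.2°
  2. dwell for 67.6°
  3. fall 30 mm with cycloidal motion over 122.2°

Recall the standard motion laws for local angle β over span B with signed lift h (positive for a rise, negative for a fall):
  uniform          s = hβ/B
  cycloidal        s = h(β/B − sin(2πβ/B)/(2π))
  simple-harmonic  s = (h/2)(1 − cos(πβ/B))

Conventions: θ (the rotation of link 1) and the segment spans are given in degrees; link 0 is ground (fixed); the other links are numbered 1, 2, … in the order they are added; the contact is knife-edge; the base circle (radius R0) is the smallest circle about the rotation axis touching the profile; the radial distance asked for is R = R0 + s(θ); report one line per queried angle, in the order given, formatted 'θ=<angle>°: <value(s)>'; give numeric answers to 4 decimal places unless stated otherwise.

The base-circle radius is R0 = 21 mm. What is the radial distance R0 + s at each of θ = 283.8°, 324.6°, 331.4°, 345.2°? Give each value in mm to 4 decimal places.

segment 1 (0° to 170.2°, uniform, h = 30) is passed completely: s = 0.0000 + (30) = 30.0000
segment 2 (170.2° to 237.8°, dwell): s unchanged at 30.0000
θ = 283.8° falls in segment 3 (237.8° to 360°, cycloidal, h = -30): β = 283.8 − 237.8 = 46°, B = 122.2°; Δs = -30·(0.3764 − sin(2π·0.3764)/(2π)) = -7.9473; s = 30.0000 − 7.9473 = 22.0527
θ = 324.6° falls in segment 3 (237.8° to 360°, cycloidal, h = -30): β = 324.6 − 237.8 = 86.8°, B = 122.2°; Δs = -30·(0.7103 − sin(2π·0.7103)/(2π)) = -25.9363; s = 30.0000 − 25.9363 = 4.0637
θ = 331.4° falls in segment 3 (237.8° to 360°, cycloidal, h = -30): β = 331.4 − 237.8 = 93.6°, B = 122.2°; Δs = -30·(0.7660 − sin(2π·0.7660)/(2π)) = -27.7294; s = 30.0000 − 27.7294 = 2.2706
θ = 345.2° falls in segment 3 (237.8° to 360°, cycloidal, h = -30): β = 345.2 − 237.8 = 107.4°, B = 122.2°; Δs = -30·(0.8789 − sin(2π·0.8789)/(2π)) = -29.6593; s = 30.0000 − 29.6593 = 0.3407
θ=283.8°: R = R0 + s = 21 + 22.0527 = 43.0527
θ=324.6°: R = R0 + s = 21 + 4.0637 = 25.0637
θ=331.4°: R = R0 + s = 21 + 2.2706 = 23.2706
θ=345.2°: R = R0 + s = 21 + 0.3407 = 21.3407

θ=283.8°: 43.0527
θ=324.6°: 25.0637
θ=331.4°: 23.2706
θ=345.2°: 21.3407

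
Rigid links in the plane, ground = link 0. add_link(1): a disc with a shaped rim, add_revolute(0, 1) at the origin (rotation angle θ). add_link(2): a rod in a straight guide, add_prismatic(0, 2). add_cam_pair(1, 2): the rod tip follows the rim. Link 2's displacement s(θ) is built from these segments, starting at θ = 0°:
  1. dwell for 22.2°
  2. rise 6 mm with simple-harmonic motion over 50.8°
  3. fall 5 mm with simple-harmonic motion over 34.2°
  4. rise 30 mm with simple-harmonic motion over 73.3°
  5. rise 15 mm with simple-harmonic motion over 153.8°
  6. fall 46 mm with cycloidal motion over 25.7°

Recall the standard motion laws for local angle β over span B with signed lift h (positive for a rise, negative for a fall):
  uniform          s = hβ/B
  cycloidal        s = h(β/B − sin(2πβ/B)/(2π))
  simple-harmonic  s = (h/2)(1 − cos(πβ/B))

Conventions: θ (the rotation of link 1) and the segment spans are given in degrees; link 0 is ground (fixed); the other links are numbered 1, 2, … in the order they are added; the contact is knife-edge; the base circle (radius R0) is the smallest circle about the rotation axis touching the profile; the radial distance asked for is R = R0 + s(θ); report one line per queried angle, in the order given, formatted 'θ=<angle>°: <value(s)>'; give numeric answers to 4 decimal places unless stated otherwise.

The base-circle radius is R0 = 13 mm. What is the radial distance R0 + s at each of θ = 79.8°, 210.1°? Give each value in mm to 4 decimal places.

segment 1 (0° to 22.2°, dwell): s unchanged at 0.0000
segment 2 (22.2° to 73°, simple-harmonic, h = 6) is passed completely: s = 0.0000 + (6) = 6.0000
θ = 79.8° falls in segment 3 (73° to 107.2°, simple-harmonic, h = -5): β = 79.8 − 73 = 6.8°, B = 34.2°; Δs = -5/2·(1 − cos(π·0.1988)) = -0.4721; s = 6.0000 − 0.4721 = 5.5279
segment 3 (73° to 107.2°, simple-harmonic, h = -5) is passed completely: s = 6.0000 + (-5) = 1.0000
segment 4 (107.2° to 180.5°, simple-harmonic, h = 30) is passed completely: s = 1.0000 + (30) = 31.0000
θ = 210.1° falls in segment 5 (180.5° to 334.3°, simple-harmonic, h = 15): β = 210.1 − 180.5 = 29.6°, B = 153.8°; Δs = 15/2·(1 − cos(π·0.1925)) = 1.3296; s = 31.0000 + 1.3296 = 32.3296
θ=79.8°: R = R0 + s = 13 + 5.5279 = 18.5279
θ=210.1°: R = R0 + s = 13 + 32.3296 = 45.3296

θ=79.8°: 18.5279
θ=210.1°: 45.3296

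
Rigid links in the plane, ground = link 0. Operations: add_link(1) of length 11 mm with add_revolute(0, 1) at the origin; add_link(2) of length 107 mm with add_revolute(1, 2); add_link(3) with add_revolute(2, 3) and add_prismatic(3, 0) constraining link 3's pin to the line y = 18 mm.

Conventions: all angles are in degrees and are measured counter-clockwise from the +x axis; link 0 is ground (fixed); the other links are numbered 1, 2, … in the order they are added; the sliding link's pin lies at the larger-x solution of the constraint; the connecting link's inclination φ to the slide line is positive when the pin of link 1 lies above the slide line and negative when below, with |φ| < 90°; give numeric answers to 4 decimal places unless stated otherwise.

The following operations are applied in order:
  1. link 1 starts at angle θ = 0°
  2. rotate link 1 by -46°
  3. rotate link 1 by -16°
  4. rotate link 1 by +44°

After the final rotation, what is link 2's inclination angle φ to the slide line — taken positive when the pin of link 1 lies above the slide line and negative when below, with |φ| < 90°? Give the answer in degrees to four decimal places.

geometry: r = 11 mm, L = 107 mm, e = 18 mm; θ starts at 0°
rotate link 1 by -46°: θ ← 0° -46° = -46°
rotate link 1 by -16°: θ ← -46° -16° = -62°
rotate link 1 by +44°: θ ← -62° +44° = -18°
h = r sin θ − e = -3.399187 − 18 = -21.399187
sin φ = h / L = -21.399187 / 107 = -0.19999240
φ = arcsin(-0.19999240) = -11.536515°

-11.5365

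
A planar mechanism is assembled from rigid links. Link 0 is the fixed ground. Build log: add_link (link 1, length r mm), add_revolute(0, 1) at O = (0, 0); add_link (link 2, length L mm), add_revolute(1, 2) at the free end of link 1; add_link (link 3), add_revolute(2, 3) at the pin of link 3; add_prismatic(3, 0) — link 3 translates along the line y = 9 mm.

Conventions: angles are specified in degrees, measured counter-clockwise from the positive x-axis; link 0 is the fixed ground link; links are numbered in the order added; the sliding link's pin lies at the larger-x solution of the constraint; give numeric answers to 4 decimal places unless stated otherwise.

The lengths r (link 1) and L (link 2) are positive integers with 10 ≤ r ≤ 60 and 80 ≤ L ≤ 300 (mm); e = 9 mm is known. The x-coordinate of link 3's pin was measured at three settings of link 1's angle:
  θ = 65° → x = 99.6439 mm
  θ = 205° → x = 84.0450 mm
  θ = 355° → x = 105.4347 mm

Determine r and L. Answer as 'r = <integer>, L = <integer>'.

constraint per measurement: (x − r cos θ)² + (r sin θ − e)² = L²
subtracting the θ₁ and θ₂ equations cancels the r² and L² terms:
r = (x₁² − x₂²) / (2[(x₁cos θ₁ + e sin θ₁) − (x₂cos θ₂ + e sin θ₂)]) = 11.0001 → r = 11
L² = (x₁ − r cos θ₁)² + (r sin θ₁ − e)² = 9025.0086 → L = 95.0000 → L = 95
check at θ₃=355°: x = 105.4347 (printed 105.4347) ✓

r = 11, L = 95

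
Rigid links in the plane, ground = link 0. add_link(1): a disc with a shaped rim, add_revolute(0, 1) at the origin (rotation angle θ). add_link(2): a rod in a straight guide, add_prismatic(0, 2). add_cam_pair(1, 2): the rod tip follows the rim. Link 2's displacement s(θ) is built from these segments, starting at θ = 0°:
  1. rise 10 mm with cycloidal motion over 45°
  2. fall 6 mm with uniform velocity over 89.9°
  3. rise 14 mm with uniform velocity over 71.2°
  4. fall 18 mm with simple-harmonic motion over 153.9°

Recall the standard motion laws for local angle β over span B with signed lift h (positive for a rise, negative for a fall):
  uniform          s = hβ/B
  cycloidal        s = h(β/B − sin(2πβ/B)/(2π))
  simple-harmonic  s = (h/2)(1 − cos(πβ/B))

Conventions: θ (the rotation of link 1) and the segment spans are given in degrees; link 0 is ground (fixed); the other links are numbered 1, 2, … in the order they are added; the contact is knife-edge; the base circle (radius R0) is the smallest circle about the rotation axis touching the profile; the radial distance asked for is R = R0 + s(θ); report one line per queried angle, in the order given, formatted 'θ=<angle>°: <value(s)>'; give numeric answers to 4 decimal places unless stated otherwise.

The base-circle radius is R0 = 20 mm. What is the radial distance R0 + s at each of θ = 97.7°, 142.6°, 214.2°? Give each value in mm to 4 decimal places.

segment 1 (0° to 45°, cycloidal, h = 10) is passed completely: s = 0.0000 + (10) = 10.0000
θ = 97.7° falls in segment 2 (45° to 134.9°, uniform, h = -6): β = 97.7 − 45 = 52.7°, B = 89.9°; Δs = -6·52.7/89.9 = -3.5172; s = 10.0000 − 3.5172 = 6.4828
segment 2 (45° to 134.9°, uniform, h = -6) is passed completely: s = 10.0000 + (-6) = 4.0000
θ = 142.6° falls in segment 3 (134.9° to 206.1°, uniform, h = 14): β = 142.6 − 134.9 = 7.7°, B = 71.2°; Δs = 14·7.7/71.2 = 1.5140; s = 4.0000 + 1.5140 = 5.5140
segment 3 (134.9° to 206.1°, uniform, h = 14) is passed completely: s = 4.0000 + (14) = 18.0000
θ = 214.2° falls in segment 4 (206.1° to 360°, simple-harmonic, h = -18): β = 214.2 − 206.1 = 8.1°, B = 153.9°; Δs = -18/2·(1 − cos(π·0.0526)) = -0.1227; s = 18.0000 − 0.1227 = 17.8773
θ=97.7°: R = R0 + s = 20 + 6.4828 = 26.4828
θ=142.6°: R = R0 + s = 20 + 5.5140 = 25.5140
θ=214.2°: R = R0 + s = 20 + 17.8773 = 37.8773

θ=97.7°: 26.4828
θ=142.6°: 25.5140
θ=214.2°: 37.8773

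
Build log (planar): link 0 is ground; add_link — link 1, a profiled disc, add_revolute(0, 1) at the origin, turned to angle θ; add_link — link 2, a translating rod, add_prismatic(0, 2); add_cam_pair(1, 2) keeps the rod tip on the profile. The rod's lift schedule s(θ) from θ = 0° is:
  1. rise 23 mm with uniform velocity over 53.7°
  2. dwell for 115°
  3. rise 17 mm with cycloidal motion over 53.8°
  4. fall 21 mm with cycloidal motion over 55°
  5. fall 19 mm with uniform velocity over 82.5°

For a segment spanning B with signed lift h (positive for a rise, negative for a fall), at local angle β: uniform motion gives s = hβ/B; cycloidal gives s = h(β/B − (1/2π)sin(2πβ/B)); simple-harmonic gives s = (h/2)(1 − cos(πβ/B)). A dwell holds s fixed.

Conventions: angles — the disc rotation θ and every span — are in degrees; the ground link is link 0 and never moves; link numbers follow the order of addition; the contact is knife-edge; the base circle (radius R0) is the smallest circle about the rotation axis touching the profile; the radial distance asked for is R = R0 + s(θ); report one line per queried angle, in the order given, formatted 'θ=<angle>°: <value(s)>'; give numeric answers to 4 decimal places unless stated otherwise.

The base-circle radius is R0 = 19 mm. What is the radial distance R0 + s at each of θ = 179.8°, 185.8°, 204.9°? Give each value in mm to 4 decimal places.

seg 1 [0°–53.7°] uniform, h=23: full span → s += 23 → s = 23.0000
seg 2 [53.7°–168.7°] dwell: s stays 23.0000
seg 3 [168.7°–222.5°] cycloidal, h=17: θ=179.8° here. β=11.1, B=53.8. 17·(0.2063 − sin(2π·0.2063)/(2π)) = 0.9031 → s = 23.9031
seg 3 [168.7°–222.5°] cycloidal, h=17: θ=185.8° here. β=17.1, B=53.8. 17·(0.3178 − sin(2π·0.3178)/(2π)) = 2.9398 → s = 25.9398
seg 3 [168.7°–222.5°] cycloidal, h=17: θ=204.9° here. β=36.2, B=53.8. 17·(0.6729 − sin(2π·0.6729)/(2π)) = 13.8327 → s = 36.8327
θ=179.8°: R = R0 + s = 19 + 23.9031 = 42.9031
θ=185.8°: R = R0 + s = 19 + 25.9398 = 44.9398
θ=204.9°: R = R0 + s = 19 + 36.8327 = 55.8327

θ=179.8°: 42.9031
θ=185.8°: 44.9398
θ=204.9°: 55.8327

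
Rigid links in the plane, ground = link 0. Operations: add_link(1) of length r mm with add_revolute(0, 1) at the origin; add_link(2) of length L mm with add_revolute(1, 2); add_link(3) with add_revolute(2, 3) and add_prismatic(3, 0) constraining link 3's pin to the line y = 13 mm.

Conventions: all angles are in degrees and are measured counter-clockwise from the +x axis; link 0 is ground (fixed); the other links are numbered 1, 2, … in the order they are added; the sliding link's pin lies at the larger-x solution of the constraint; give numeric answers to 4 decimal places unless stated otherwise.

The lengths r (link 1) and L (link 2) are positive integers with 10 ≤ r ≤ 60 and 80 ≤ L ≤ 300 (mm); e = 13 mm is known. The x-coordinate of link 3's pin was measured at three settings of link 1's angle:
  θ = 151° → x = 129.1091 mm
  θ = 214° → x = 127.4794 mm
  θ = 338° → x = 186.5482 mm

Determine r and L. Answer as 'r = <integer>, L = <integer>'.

constraint per measurement: (x − r cos θ)² + (r sin θ − e)² = L²
subtracting the θ₁ and θ₂ equations cancels the r² and L² terms:
r = (x₁² − x₂²) / (2[(x₁cos θ₁ + e sin θ₁) − (x₂cos θ₂ + e sin θ₂)]) = 32.9995 → r = 33
L² = (x₁ − r cos θ₁)² + (r sin θ₁ − e)² = 24964.0030 → L = 158.0000 → L = 158
check at θ₃=338°: x = 186.5482 (printed 186.5482) ✓

r = 33, L = 158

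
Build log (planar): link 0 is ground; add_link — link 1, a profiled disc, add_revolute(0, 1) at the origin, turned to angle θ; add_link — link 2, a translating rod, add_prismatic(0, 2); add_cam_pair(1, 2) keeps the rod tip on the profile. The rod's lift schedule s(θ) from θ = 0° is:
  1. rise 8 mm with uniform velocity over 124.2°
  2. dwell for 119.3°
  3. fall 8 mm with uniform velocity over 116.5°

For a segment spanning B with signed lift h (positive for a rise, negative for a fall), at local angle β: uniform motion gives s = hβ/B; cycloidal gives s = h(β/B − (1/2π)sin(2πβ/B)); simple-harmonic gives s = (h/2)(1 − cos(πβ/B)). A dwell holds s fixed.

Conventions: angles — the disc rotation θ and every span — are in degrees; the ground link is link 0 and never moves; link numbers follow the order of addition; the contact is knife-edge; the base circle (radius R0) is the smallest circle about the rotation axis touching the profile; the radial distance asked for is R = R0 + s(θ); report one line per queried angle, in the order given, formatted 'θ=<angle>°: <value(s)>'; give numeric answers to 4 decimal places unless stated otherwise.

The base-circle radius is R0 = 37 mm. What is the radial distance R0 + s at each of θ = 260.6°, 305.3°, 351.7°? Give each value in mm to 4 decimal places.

seg 1 [0°–124.2°] uniform, h=8: full span → s += 8 → s = 8.0000
seg 2 [124.2°–243.5°] dwell: s stays 8.0000
seg 3 [243.5°–360°] uniform, h=-8: θ=260.6° here. β=17.1, B=116.5. -8·17.1/116.5 = -1.1742 → s = 6.8258
seg 3 [243.5°–360°] uniform, h=-8: θ=305.3° here. β=61.8, B=116.5. -8·61.8/116.5 = -4.2438 → s = 3.7562
seg 3 [243.5°–360°] uniform, h=-8: θ=351.7° here. β=108.2, B=116.5. -8·108.2/116.5 = -7.4300 → s = 0.5700
θ=260.6°: R = R0 + s = 37 + 6.8258 = 43.8258
θ=305.3°: R = R0 + s = 37 + 3.7562 = 40.7562
θ=351.7°: R = R0 + s = 37 + 0.5700 = 37.5700

θ=260.6°: 43.8258
θ=305.3°: 40.7562
θ=351.7°: 37.5700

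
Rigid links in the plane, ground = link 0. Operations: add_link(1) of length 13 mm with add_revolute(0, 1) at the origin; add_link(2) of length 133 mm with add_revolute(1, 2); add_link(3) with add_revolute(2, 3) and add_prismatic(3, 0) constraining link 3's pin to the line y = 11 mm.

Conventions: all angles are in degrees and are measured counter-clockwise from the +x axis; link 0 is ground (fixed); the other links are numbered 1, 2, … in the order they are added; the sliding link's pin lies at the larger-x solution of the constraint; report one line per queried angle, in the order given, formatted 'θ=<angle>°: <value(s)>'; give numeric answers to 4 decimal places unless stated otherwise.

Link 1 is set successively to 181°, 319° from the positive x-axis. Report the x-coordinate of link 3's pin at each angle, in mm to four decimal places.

geometry: r = 13 mm, L = 133 mm, e = 11 mm
θ=181°: crank pin P = (r cos θ, r sin θ) = (-12.998020, -0.226881)
θ=181°: h = r sin θ − e = -0.226881 − 11 = -11.226881
θ=181°: x = r cos θ + √(L² − h²) = -12.998020 + 132.525308 = 119.527287
θ=319°: crank pin P = (r cos θ, r sin θ) = (9.811225, -8.528767)
θ=319°: h = r sin θ − e = -8.528767 − 11 = -19.528767
θ=319°: x = r cos θ + √(L² − h²) = 9.811225 + 131.558456 = 141.369680

θ=181°: 119.5273
θ=319°: 141.3697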